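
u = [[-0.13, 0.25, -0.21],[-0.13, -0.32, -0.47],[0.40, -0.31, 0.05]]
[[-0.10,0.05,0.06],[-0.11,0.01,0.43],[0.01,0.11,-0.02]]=u @[[-0.14, 0.47, -0.30], [-0.16, 0.21, -0.40], [0.38, -0.29, -0.57]]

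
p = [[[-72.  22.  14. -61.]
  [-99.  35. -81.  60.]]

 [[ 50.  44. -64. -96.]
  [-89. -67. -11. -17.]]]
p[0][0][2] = 14.0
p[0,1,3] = 60.0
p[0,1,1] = 35.0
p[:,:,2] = [[14.0, -81.0], [-64.0, -11.0]]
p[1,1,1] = -67.0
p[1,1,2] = -11.0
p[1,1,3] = -17.0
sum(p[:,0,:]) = -163.0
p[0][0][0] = -72.0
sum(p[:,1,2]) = -92.0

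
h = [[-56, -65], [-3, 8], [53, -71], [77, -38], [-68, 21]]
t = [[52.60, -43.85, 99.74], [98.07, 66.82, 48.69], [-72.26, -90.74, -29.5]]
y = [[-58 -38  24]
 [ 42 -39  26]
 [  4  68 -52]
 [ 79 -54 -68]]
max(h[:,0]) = 77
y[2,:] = [4, 68, -52]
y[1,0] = 42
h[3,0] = 77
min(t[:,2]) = -29.5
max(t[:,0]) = 98.07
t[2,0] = -72.26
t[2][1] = -90.74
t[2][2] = -29.5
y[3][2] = -68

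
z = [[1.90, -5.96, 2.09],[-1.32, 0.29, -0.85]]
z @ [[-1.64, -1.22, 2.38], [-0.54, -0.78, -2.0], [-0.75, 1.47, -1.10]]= [[-1.47, 5.4, 14.14], [2.65, 0.13, -2.79]]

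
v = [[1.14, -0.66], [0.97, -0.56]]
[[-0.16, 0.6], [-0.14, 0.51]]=v@[[-0.15,  0.38], [-0.01,  -0.25]]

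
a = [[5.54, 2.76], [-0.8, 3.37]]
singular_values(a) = [6.26, 3.34]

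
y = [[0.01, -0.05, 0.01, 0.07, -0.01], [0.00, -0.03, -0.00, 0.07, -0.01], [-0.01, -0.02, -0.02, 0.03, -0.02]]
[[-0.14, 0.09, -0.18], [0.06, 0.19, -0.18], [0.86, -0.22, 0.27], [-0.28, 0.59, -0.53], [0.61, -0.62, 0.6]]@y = [[0.0, 0.01, 0.0, -0.01, 0.0], [0.00, -0.01, 0.0, 0.01, 0.0], [0.01, -0.04, 0.00, 0.05, -0.01], [0.00, 0.01, 0.01, 0.01, 0.01], [0.0, -0.02, -0.01, 0.02, -0.01]]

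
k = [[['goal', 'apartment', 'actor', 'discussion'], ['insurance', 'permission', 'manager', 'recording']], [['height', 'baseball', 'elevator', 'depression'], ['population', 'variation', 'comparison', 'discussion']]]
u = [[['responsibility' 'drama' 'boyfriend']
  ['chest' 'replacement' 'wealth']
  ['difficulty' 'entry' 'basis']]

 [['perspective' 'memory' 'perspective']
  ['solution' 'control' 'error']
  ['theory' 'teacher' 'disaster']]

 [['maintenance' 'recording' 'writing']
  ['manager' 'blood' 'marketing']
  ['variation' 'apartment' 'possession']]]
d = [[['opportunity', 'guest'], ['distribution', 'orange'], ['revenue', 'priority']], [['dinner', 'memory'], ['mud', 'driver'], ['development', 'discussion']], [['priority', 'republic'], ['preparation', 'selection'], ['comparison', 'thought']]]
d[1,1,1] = 'driver'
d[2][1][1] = 'selection'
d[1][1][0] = 'mud'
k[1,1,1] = 'variation'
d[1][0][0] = 'dinner'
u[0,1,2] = 'wealth'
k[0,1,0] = 'insurance'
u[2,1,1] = 'blood'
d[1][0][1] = 'memory'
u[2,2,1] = 'apartment'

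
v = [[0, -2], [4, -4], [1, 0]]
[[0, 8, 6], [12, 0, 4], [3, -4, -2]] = v@[[3, -4, -2], [0, -4, -3]]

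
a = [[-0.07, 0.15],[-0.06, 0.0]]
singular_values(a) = [0.17, 0.05]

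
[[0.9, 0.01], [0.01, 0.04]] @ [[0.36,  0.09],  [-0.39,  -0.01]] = [[0.32, 0.08], [-0.01, 0.00]]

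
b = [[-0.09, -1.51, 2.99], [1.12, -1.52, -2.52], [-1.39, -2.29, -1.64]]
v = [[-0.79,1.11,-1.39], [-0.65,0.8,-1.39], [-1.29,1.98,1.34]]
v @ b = [[3.25, 2.69, -2.88], [2.89, 2.95, -1.68], [0.47, -4.13, -11.04]]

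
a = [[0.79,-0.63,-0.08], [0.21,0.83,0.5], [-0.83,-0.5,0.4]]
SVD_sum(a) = [[0.46, 0.19, -0.08], [0.38, 0.15, -0.07], [-0.92, -0.37, 0.16]] + [[0.25, -0.74, -0.27], [-0.26, 0.75, 0.28], [0.02, -0.06, -0.02]] + [[0.08, -0.07, 0.28],[0.08, -0.08, 0.29],[0.07, -0.07, 0.26]]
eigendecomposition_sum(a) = [[0.60+0.00j,  -0.52-0.00j,  (-0.4+0j)], [(-0.3+0j),  0.26+0.00j,  0.20+0.00j], [(-0.45+0j),  (0.4+0j),  0.31+0.00j]] + [[0.10+0.17j, (-0.05+0.24j), 0.16+0.06j], [0.25-0.04j, 0.28+0.18j, 0.15-0.18j], [(-0.19+0.3j), (-0.45+0.13j), 0.05+0.32j]] + [[(0.1-0.17j), -0.05-0.24j, (0.16-0.06j)], [(0.25+0.04j), (0.28-0.18j), (0.15+0.18j)], [-0.19-0.30j, -0.45-0.13j, 0.05-0.32j]]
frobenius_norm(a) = 1.76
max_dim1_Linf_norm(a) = 0.83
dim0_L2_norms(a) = [1.16, 1.16, 0.65]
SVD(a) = [[0.42,  0.70,  -0.58],  [0.35,  -0.71,  -0.61],  [-0.84,  0.05,  -0.54]] @ diag([1.202373835746712, 1.184331814563827, 0.510837853064642]) @ [[0.91, 0.37, -0.16],[0.3, -0.89, -0.33],[-0.27, 0.25, -0.93]]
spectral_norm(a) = 1.20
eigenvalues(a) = [(1.17+0j), (0.43+0.66j), (0.43-0.66j)]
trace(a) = 2.02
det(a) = 0.73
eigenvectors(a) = [[(0.74+0j), (-0.19+0.35j), (-0.19-0.35j)], [-0.37+0.00j, 0.36+0.40j, 0.36-0.40j], [(-0.56+0j), (-0.74+0j), (-0.74-0j)]]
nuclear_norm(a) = 2.90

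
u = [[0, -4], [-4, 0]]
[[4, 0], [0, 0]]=u @ [[0, 0], [-1, 0]]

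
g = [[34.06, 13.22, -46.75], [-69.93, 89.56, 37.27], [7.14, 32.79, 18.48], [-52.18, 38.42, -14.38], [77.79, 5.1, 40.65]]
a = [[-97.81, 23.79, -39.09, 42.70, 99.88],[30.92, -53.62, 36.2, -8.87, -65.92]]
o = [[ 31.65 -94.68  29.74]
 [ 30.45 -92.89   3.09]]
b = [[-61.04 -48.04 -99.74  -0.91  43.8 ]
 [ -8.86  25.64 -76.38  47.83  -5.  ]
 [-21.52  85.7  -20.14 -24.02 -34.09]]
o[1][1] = -92.89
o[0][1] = -94.68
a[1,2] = 36.2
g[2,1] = 32.79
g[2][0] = 7.14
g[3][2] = -14.38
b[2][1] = 85.7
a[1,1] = -53.62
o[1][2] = 3.09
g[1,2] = 37.27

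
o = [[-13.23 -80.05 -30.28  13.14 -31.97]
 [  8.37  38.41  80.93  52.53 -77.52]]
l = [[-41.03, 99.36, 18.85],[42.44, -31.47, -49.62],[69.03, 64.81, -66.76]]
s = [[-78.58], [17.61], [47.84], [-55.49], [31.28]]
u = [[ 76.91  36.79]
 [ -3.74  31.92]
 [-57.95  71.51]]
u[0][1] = 36.79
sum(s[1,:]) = 17.61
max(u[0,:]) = 76.91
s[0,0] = -78.58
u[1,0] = -3.74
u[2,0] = -57.95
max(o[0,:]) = 13.14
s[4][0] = 31.28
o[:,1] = [-80.05, 38.41]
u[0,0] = 76.91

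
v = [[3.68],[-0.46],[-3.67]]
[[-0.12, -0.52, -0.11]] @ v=[[0.20]]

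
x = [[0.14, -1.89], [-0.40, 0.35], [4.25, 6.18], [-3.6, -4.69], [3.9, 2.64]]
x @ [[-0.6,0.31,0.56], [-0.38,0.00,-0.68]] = [[0.63, 0.04, 1.36], [0.11, -0.12, -0.46], [-4.9, 1.32, -1.82], [3.94, -1.12, 1.17], [-3.34, 1.21, 0.39]]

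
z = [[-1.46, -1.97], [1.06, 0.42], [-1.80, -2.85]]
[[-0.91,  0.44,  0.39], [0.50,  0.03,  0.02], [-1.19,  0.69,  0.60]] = z@[[0.41, 0.17, 0.14], [0.16, -0.35, -0.3]]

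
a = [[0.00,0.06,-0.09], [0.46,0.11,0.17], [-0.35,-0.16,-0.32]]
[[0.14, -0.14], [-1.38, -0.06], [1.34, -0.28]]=a @ [[-2.43,-0.77], [0.06,0.15], [-1.56,1.63]]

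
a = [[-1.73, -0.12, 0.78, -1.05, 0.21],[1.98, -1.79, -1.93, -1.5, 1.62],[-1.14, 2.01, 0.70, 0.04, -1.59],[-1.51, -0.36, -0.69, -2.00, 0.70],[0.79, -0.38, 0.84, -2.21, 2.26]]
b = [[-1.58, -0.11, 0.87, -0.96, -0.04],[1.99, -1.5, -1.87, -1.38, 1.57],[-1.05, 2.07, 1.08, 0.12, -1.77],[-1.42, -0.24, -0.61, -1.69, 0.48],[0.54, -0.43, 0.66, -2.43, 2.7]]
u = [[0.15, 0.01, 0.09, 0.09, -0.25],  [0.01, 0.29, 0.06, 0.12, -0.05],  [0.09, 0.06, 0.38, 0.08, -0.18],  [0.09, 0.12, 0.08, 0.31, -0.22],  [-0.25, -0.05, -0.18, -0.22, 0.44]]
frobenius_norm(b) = 6.90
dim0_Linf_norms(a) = [1.98, 2.01, 1.93, 2.21, 2.26]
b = u + a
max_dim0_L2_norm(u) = 0.58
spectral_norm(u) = 0.85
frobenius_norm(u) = 0.96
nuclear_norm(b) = 12.61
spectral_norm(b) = 5.45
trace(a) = -2.56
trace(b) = -0.99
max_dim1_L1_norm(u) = 1.14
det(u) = 0.00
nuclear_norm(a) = 12.62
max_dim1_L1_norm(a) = 8.82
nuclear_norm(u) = 1.57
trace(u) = 1.57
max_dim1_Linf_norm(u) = 0.44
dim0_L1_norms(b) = [6.58, 4.35, 5.09, 6.58, 6.56]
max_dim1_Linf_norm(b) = 2.7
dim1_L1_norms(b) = [3.56, 8.31, 6.09, 4.44, 6.76]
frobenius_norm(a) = 6.91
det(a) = -14.22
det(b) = -20.49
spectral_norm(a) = 5.35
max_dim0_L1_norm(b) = 6.58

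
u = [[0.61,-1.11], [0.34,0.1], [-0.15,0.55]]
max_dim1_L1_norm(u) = 1.72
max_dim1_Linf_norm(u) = 1.11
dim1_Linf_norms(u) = [1.11, 0.34, 0.55]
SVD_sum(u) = [[0.58, -1.13],[0.03, -0.06],[-0.26, 0.50]] + [[0.03, 0.02], [0.31, 0.16], [0.11, 0.05]]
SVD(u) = [[0.91, 0.09], [0.05, 0.94], [-0.4, 0.32]] @ diag([1.385085498618264, 0.36923997822201626]) @ [[0.46, -0.89],  [0.89, 0.46]]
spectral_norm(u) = 1.39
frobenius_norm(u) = 1.43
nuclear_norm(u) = 1.75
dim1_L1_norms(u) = [1.72, 0.44, 0.7]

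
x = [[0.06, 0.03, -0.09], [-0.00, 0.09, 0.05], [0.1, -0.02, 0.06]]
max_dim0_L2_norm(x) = 0.12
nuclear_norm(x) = 0.33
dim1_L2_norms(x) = [0.11, 0.1, 0.12]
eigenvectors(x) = [[(-0.06+0.64j),(-0.06-0.64j),(0.27+0j)], [(-0.1-0.3j),(-0.1+0.3j),(0.94+0j)], [(0.69+0j),(0.69-0j),0.19+0.00j]]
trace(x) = 0.21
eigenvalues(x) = [(0.05+0.1j), (0.05-0.1j), (0.1+0j)]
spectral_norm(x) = 0.12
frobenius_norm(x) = 0.19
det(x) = 0.00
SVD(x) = [[0.37,0.8,-0.47],[-0.42,-0.31,-0.86],[-0.83,0.52,0.22]] @ diag([0.12084476325103709, 0.11527311287133943, 0.09648135904801632]) @ [[-0.5,-0.08,-0.86], [0.86,-0.12,-0.49], [-0.06,-0.99,0.13]]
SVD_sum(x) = [[-0.02, -0.00, -0.04], [0.03, 0.00, 0.04], [0.05, 0.01, 0.09]] + [[0.08, -0.01, -0.05], [-0.03, 0.0, 0.02], [0.05, -0.01, -0.03]] + [[0.0, 0.04, -0.01], [0.01, 0.08, -0.01], [-0.0, -0.02, 0.0]]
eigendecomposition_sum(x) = [[0.02+0.05j, 0.00-0.02j, -0.05+0.02j], [(-0.02-0.02j), 0.00+0.01j, (0.02-0.02j)], [0.05-0.03j, (-0.02-0j), 0.03+0.05j]] + [[0.02-0.05j, 0.00+0.02j, (-0.05-0.02j)], [-0.02+0.02j, -0.01j, 0.02+0.02j], [(0.05+0.03j), -0.02+0.00j, (0.03-0.05j)]] + [[(0.01-0j), 0.02+0.00j, 0.00-0.00j], [(0.04-0j), 0.09+0.00j, (0.02-0j)], [0.01-0.00j, 0.02+0.00j, -0j]]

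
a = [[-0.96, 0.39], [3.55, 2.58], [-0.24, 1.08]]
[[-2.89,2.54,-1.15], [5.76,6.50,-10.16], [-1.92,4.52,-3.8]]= a @ [[2.51,-1.04,-0.26], [-1.22,3.95,-3.58]]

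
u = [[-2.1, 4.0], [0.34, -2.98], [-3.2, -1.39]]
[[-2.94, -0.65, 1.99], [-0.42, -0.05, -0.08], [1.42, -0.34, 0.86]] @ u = [[-0.42, -12.59], [1.12, -1.42], [-5.85, 5.5]]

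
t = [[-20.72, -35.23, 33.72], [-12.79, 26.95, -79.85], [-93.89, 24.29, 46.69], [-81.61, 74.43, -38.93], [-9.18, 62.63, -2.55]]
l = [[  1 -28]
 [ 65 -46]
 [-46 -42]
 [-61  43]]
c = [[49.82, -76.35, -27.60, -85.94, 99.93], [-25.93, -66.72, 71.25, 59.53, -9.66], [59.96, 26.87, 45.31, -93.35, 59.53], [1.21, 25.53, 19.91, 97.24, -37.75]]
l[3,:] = [-61, 43]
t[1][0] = -12.79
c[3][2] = 19.91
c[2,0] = 59.96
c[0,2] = -27.6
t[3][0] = -81.61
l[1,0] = 65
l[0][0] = 1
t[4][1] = 62.63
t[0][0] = -20.72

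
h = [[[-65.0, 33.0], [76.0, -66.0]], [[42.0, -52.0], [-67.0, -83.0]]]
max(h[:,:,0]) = 76.0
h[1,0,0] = 42.0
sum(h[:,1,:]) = -140.0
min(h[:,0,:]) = -65.0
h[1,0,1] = -52.0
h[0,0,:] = [-65.0, 33.0]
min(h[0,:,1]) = -66.0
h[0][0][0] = -65.0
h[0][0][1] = 33.0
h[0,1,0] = 76.0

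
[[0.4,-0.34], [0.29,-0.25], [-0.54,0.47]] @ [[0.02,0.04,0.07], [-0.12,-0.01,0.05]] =[[0.05, 0.02, 0.01], [0.04, 0.01, 0.01], [-0.07, -0.03, -0.01]]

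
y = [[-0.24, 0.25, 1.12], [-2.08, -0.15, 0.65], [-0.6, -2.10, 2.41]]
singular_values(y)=[3.54, 1.85, 0.87]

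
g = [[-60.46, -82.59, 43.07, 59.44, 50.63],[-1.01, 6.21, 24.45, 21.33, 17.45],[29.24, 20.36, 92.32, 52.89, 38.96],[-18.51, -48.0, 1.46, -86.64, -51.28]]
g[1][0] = -1.01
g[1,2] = 24.45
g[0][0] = -60.46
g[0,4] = 50.63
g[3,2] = 1.46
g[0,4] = 50.63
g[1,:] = [-1.01, 6.21, 24.45, 21.33, 17.45]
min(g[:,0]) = -60.46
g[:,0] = [-60.46, -1.01, 29.24, -18.51]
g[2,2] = 92.32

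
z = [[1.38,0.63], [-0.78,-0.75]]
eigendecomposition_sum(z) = [[1.3, 0.44], [-0.54, -0.18]] + [[0.08,0.19], [-0.24,-0.57]]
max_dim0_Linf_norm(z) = 1.38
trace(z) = 0.63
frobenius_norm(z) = 1.86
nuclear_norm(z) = 2.14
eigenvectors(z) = [[0.92, -0.32], [-0.39, 0.95]]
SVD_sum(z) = [[1.29, 0.78], [-0.9, -0.54]] + [[0.09, -0.15], [0.12, -0.21]]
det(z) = -0.54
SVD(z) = [[-0.82, 0.57], [0.57, 0.82]] @ diag([1.8398098395304794, 0.2954653183824298]) @ [[-0.86, -0.51],[0.51, -0.86]]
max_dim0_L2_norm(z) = 1.59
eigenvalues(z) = [1.12, -0.49]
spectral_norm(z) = 1.84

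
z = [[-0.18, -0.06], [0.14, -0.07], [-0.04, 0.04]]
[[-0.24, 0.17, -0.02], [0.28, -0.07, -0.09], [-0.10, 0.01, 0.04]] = z @ [[1.61,-0.77,-0.21], [-0.83,-0.47,0.89]]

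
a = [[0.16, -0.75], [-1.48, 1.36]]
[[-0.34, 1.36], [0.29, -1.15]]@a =[[-2.07, 2.10],  [1.75, -1.78]]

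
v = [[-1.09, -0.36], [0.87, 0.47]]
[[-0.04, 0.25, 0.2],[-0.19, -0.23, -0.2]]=v @ [[0.43, -0.16, -0.11], [-1.20, -0.2, -0.23]]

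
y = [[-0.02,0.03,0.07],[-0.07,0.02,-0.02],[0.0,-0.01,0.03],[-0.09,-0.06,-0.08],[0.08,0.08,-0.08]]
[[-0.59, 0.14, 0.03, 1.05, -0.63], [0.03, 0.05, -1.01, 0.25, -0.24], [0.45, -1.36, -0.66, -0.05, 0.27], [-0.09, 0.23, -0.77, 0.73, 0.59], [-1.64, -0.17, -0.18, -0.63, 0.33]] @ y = [[-0.14, -0.13, -0.08], [-0.05, -0.02, -0.03], [0.11, 0.02, 0.02], [-0.03, 0.01, -0.14], [0.13, 0.01, -0.09]]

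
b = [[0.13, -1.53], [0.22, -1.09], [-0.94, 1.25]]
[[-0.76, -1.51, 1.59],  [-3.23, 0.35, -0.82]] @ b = [[-1.93, 4.8], [0.43, 3.54]]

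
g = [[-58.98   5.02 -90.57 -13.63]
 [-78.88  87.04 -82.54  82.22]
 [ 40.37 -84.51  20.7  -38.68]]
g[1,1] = 87.04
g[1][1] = 87.04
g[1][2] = -82.54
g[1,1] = 87.04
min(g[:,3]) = -38.68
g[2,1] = -84.51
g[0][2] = -90.57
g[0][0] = -58.98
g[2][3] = -38.68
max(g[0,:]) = 5.02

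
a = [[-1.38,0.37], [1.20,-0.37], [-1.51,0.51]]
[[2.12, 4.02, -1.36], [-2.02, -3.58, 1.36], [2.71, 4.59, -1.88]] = a @ [[-0.56, -2.42, -0.02], [3.65, 1.83, -3.74]]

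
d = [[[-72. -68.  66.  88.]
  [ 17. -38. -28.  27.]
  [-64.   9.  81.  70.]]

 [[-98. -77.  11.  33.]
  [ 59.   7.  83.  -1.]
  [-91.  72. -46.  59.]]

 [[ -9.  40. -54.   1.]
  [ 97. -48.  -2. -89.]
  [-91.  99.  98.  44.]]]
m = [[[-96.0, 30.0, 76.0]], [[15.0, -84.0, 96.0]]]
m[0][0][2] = 76.0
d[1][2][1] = 72.0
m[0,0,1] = 30.0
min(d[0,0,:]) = -72.0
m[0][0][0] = -96.0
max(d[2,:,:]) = 99.0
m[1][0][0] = 15.0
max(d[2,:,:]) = 99.0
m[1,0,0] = 15.0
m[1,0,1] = -84.0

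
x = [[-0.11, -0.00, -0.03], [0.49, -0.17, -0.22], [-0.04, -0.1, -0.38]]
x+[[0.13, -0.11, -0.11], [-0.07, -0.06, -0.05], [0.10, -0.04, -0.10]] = [[0.02, -0.11, -0.14],[0.42, -0.23, -0.27],[0.06, -0.14, -0.48]]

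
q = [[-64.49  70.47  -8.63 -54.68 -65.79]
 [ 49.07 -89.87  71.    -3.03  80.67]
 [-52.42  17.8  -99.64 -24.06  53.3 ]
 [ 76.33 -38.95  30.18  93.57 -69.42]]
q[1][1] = -89.87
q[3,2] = 30.18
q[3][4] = -69.42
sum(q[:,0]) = 8.489999999999995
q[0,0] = -64.49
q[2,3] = -24.06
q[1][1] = -89.87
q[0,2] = -8.63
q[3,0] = 76.33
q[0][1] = 70.47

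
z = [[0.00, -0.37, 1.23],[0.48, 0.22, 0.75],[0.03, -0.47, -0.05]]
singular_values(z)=[1.48, 0.66, 0.31]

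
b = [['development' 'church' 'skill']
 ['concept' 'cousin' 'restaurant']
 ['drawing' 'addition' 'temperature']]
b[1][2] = 'restaurant'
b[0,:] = ['development', 'church', 'skill']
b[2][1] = 'addition'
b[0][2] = 'skill'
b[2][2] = 'temperature'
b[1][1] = 'cousin'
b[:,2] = ['skill', 'restaurant', 'temperature']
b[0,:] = ['development', 'church', 'skill']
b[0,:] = ['development', 'church', 'skill']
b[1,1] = 'cousin'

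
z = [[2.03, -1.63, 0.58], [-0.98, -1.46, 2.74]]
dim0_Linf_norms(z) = [2.03, 1.63, 2.74]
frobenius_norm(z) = 4.21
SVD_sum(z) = [[-0.02,-0.82,1.13], [-0.05,-1.82,2.49]] + [[2.05,-0.81,-0.55],[-0.93,0.36,0.25]]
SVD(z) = [[0.41,0.91],[0.91,-0.41]] @ diag([3.3903228099913765, 2.493894794102625]) @ [[-0.02, -0.59, 0.81], [0.9, -0.35, -0.24]]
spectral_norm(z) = 3.39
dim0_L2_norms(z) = [2.25, 2.19, 2.8]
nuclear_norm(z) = 5.88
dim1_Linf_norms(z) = [2.03, 2.74]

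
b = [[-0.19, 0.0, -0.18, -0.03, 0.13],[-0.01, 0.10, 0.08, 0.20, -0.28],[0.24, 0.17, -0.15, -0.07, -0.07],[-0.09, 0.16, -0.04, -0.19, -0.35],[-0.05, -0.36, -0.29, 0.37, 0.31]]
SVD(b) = [[-0.18, 0.35, -0.49, 0.43, -0.64], [0.21, -0.87, -0.01, 0.15, -0.42], [0.18, 0.2, 0.76, 0.57, -0.15], [0.47, -0.04, -0.41, 0.56, 0.54], [-0.82, -0.28, 0.03, 0.4, 0.31]] @ diag([0.7950665527392664, 0.3686249163697864, 0.3240156309674572, 0.3109011343247875, 0.11592757787079314]) @ [[0.09, 0.53, 0.30, -0.45, -0.65], [0.02, 0.11, -0.22, -0.8, 0.55], [0.97, 0.15, -0.06, 0.15, 0.13], [-0.06, 0.19, -0.92, 0.06, -0.32], [0.24, -0.80, -0.06, -0.37, -0.4]]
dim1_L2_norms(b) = [0.29, 0.37, 0.34, 0.44, 0.67]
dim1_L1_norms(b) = [0.53, 0.67, 0.7, 0.83, 1.38]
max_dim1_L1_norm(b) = 1.38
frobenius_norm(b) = 0.99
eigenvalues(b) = [(0.49+0j), (-0.04+0.28j), (-0.04-0.28j), (-0.26+0.14j), (-0.26-0.14j)]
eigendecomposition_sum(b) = [[(-0.02-0j), (-0.07-0j), -0.04-0.00j, (0.02+0j), 0.07+0.00j], [(0.08+0j), 0.30+0.00j, 0.15+0.00j, (-0.09-0j), -0.29-0.00j], [(0.02+0j), 0.06+0.00j, 0.03+0.00j, -0.02-0.00j, -0.06-0.00j], [(0.06+0j), 0.21+0.00j, 0.10+0.00j, -0.06-0.00j, -0.20-0.00j], [-0.07-0.00j, -0.25-0.00j, (-0.13-0j), 0.08+0.00j, (0.24+0j)]] + [[(-0+0.04j), 0.00+0.03j, -0.03+0.02j, 0.04-0.02j, 0.03+0.01j],[-0.10+0.04j, (-0.07+0.03j), -0.07-0.06j, (0.09+0.06j), 0.00+0.07j],[0.04+0.04j, (0.03+0.03j), (-0.01+0.04j), (0.01-0.05j), 0.03-0.01j],[(-0.08-0.06j), -0.06-0.04j, 0.00-0.08j, -0.00+0.10j, -0.05+0.04j],[-0.06+0.09j, (-0.04+0.07j), -0.09-0.00j, (0.11-0j), 0.04+0.05j]] + [[(-0-0.04j), -0.03j, (-0.03-0.02j), (0.04+0.02j), (0.03-0.01j)],[(-0.1-0.04j), (-0.07-0.03j), -0.07+0.06j, (0.09-0.06j), -0.07j],[0.04-0.04j, (0.03-0.03j), (-0.01-0.04j), 0.01+0.05j, (0.03+0.01j)],[-0.08+0.06j, (-0.06+0.04j), 0.08j, (-0-0.1j), (-0.05-0.04j)],[(-0.06-0.09j), (-0.04-0.07j), (-0.09+0j), (0.11+0j), (0.04-0.05j)]] + [[-0.08+0.08j,  0.03+0.04j,  (-0.04-0.1j),  -0.06-0.06j,  0.00-0.05j], [0.06-0.06j,  -0.03-0.03j,  (0.04+0.08j),  (0.05+0.04j),  0.04j], [(0.08+0.05j),  0.03-0.04j,  (-0.08+0.05j),  -0.04+0.06j,  (-0.04+0.01j)], [0.01+0.08j,  0.04-0.00j,  (-0.08-0.02j),  (-0.06+0.01j),  (-0.03-0.02j)], [(0.07-0.04j),  (-0.02-0.04j),  0.01+0.08j,  0.03+0.06j,  -0.01+0.03j]] + [[(-0.08-0.08j), 0.03-0.04j, (-0.04+0.1j), -0.06+0.06j, 0.00+0.05j], [(0.06+0.06j), (-0.03+0.03j), 0.04-0.08j, 0.05-0.04j, 0.00-0.04j], [0.08-0.05j, (0.03+0.04j), (-0.08-0.05j), -0.04-0.06j, (-0.04-0.01j)], [0.01-0.08j, (0.04+0j), (-0.08+0.02j), -0.06-0.01j, (-0.03+0.02j)], [0.07+0.04j, -0.02+0.04j, (0.01-0.08j), (0.03-0.06j), (-0.01-0.03j)]]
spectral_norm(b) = 0.80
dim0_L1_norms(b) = [0.58, 0.79, 0.74, 0.86, 1.14]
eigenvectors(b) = [[(0.16+0j), -0.18+0.12j, (-0.18-0.12j), (-0.55+0j), -0.55-0.00j], [-0.66+0.00j, -0.45-0.32j, (-0.45+0.32j), (0.41-0.04j), (0.41+0.04j)], [(-0.13+0j), -0.07+0.27j, (-0.07-0.27j), 0.10+0.44j, (0.1-0.44j)], [(-0.46+0j), 0.01-0.51j, (0.01+0.51j), (-0.24+0.31j), -0.24-0.31j], [0.56+0.00j, -0.56+0.00j, (-0.56-0j), (0.4+0.09j), 0.40-0.09j]]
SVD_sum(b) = [[-0.01, -0.08, -0.04, 0.06, 0.09],[0.02, 0.09, 0.05, -0.08, -0.11],[0.01, 0.08, 0.04, -0.06, -0.09],[0.03, 0.2, 0.11, -0.17, -0.24],[-0.06, -0.34, -0.20, 0.29, 0.42]] + [[0.00, 0.01, -0.03, -0.1, 0.07], [-0.01, -0.04, 0.07, 0.26, -0.18], [0.0, 0.01, -0.02, -0.06, 0.04], [-0.0, -0.00, 0.00, 0.01, -0.01], [-0.00, -0.01, 0.02, 0.08, -0.06]] + [[-0.15, -0.02, 0.01, -0.02, -0.02], [-0.0, -0.00, 0.00, -0.0, -0.0], [0.24, 0.04, -0.02, 0.04, 0.03], [-0.13, -0.02, 0.01, -0.02, -0.02], [0.01, 0.00, -0.00, 0.00, 0.0]] + [[-0.01, 0.03, -0.12, 0.01, -0.04],[-0.00, 0.01, -0.04, 0.0, -0.02],[-0.01, 0.03, -0.16, 0.01, -0.06],[-0.01, 0.03, -0.16, 0.01, -0.06],[-0.01, 0.02, -0.11, 0.01, -0.04]] + [[-0.02,0.06,0.0,0.03,0.03], [-0.01,0.04,0.00,0.02,0.02], [-0.0,0.01,0.0,0.01,0.01], [0.01,-0.05,-0.0,-0.02,-0.02], [0.01,-0.03,-0.00,-0.01,-0.01]]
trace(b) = -0.12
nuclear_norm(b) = 1.91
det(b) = 0.00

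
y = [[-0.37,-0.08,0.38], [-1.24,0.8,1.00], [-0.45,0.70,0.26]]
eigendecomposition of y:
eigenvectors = [[0.08, 0.68, -0.63], [0.84, 0.18, -0.73], [0.53, 0.71, 0.26]]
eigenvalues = [1.31, 0.0, -0.62]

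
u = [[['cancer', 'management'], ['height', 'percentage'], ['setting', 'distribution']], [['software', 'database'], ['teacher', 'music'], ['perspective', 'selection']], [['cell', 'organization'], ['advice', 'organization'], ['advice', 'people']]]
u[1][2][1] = 'selection'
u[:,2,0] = ['setting', 'perspective', 'advice']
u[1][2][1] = 'selection'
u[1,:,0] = ['software', 'teacher', 'perspective']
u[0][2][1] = 'distribution'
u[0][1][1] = 'percentage'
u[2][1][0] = 'advice'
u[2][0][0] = 'cell'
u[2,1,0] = 'advice'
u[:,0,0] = ['cancer', 'software', 'cell']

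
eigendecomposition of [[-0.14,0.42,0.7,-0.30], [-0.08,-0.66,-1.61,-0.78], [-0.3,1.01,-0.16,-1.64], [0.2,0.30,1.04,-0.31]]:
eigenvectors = [[(-0.16+0.25j), (-0.16-0.25j), (0.79+0j), (0.02+0j)], [(-0.05-0.58j), -0.05+0.58j, (0.52+0j), (0.83+0j)], [-0.65+0.00j, -0.65-0.00j, (-0.28+0j), (-0.32+0j)], [(-0.06+0.37j), (-0.06-0.37j), 0.17+0.00j, 0.45+0.00j]]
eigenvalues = [(-0.31+1.95j), (-0.31-1.95j), (-0.18+0j), (-0.47+0j)]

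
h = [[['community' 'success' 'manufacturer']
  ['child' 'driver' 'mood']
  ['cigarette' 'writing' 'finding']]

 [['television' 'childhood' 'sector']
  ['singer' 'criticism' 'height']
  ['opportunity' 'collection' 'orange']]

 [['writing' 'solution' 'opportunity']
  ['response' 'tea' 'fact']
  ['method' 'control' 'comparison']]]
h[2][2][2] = 'comparison'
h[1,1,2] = 'height'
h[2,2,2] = 'comparison'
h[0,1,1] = 'driver'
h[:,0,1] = ['success', 'childhood', 'solution']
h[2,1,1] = 'tea'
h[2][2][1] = 'control'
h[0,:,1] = ['success', 'driver', 'writing']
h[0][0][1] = 'success'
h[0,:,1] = ['success', 'driver', 'writing']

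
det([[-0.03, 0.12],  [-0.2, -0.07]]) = 0.026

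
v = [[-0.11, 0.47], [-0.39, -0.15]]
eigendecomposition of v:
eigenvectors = [[(0.74+0j),0.74-0.00j], [(-0.03+0.67j),-0.03-0.67j]]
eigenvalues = [(-0.13+0.43j), (-0.13-0.43j)]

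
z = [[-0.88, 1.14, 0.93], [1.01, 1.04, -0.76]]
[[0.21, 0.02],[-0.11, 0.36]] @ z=[[-0.16,0.26,0.18], [0.46,0.25,-0.38]]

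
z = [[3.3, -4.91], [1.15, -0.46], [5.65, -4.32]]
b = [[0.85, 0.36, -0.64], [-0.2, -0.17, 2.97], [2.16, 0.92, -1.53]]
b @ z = [[-0.40, -1.57], [15.93, -11.77], [-0.46, -4.42]]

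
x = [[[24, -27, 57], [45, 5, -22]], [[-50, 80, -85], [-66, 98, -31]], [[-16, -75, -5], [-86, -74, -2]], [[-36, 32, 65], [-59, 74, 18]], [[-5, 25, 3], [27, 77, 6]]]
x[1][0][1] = 80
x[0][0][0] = 24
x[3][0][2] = 65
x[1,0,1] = 80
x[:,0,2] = [57, -85, -5, 65, 3]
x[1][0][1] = 80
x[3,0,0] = -36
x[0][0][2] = 57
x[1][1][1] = 98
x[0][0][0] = 24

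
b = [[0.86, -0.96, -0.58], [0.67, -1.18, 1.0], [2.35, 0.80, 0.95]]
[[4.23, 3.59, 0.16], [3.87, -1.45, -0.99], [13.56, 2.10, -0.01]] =b@[[5.50,  2.11,  0.14], [0.24,  -0.07,  0.36], [0.47,  -2.95,  -0.66]]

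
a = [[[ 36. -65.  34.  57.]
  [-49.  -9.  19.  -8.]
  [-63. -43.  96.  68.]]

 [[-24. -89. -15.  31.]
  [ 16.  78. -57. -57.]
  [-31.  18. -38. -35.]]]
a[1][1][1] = 78.0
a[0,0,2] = 34.0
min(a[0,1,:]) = -49.0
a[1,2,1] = 18.0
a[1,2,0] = -31.0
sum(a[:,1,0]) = -33.0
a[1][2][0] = -31.0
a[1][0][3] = 31.0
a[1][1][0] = 16.0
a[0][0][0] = 36.0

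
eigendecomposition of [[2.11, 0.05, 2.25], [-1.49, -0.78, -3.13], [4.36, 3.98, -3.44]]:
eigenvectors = [[(-0.81+0j), (0.3-0.1j), 0.30+0.10j], [0.55+0.00j, (-0.67+0j), -0.67-0.00j], [-0.22+0.00j, -0.49+0.46j, -0.49-0.46j]]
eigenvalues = [(2.69+0j), (-2.4+1.91j), (-2.4-1.91j)]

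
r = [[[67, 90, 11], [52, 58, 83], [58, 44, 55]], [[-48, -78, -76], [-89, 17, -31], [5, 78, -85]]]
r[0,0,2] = 11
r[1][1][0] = -89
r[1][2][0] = 5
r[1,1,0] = -89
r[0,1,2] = 83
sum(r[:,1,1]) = 75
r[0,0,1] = 90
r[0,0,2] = 11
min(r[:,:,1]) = -78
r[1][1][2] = -31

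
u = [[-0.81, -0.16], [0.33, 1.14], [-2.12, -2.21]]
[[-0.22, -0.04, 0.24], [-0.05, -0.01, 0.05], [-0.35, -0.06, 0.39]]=u @ [[0.3, 0.05, -0.33], [-0.13, -0.02, 0.14]]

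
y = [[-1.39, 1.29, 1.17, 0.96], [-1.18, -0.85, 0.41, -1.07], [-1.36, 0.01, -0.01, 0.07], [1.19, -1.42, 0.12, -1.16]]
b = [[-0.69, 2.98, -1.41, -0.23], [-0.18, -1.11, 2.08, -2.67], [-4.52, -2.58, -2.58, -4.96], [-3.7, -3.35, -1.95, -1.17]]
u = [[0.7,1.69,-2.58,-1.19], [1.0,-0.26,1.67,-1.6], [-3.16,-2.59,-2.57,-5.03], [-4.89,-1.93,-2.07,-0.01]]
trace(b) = -5.55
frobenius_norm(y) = 4.00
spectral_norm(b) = 9.22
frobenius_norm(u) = 9.92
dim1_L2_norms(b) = [3.38, 3.57, 7.64, 5.48]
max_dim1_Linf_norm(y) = 1.42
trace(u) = -2.14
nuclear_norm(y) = 6.47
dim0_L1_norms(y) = [5.12, 3.57, 1.71, 3.26]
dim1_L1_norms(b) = [5.31, 6.04, 14.64, 10.17]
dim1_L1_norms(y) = [4.81, 3.51, 1.45, 3.89]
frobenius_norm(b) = 10.61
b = u + y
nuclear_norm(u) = 16.42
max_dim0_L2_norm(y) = 2.57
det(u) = -55.40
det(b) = -80.93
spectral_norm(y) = 3.26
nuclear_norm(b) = 17.21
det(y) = -1.06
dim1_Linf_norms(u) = [2.58, 1.67, 5.03, 4.89]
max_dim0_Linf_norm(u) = 5.03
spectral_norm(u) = 8.24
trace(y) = -3.41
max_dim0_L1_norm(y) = 5.12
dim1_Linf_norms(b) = [2.98, 2.67, 4.96, 3.7]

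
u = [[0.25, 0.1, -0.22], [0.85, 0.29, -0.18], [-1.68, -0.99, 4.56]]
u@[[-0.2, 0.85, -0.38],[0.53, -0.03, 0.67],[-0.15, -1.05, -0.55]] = [[0.04, 0.44, 0.09], [0.01, 0.9, -0.03], [-0.87, -6.19, -2.53]]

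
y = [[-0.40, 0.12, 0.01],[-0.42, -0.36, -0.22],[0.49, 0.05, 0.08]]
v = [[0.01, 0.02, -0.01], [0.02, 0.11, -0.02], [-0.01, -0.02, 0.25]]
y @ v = [[-0.0,0.00,0.0],[-0.01,-0.04,-0.04],[0.01,0.01,0.01]]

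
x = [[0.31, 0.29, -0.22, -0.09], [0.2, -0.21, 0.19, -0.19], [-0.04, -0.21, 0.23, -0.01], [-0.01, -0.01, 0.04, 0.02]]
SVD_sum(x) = [[0.15, 0.32, -0.28, 0.0], [-0.07, -0.14, 0.13, -0.0], [-0.10, -0.22, 0.19, -0.00], [-0.01, -0.02, 0.02, -0.0]] + [[0.16, -0.03, 0.04, -0.1], [0.27, -0.06, 0.08, -0.18], [0.05, -0.01, 0.01, -0.03], [-0.01, 0.00, -0.00, 0.00]] + [[0.01, 0.01, 0.01, 0.01], [-0.01, -0.01, -0.01, -0.01], [0.01, 0.02, 0.03, 0.02], [0.01, 0.01, 0.02, 0.02]] + [[0.0, -0.0, -0.00, 0.0],[-0.00, 0.00, 0.0, -0.0],[0.00, -0.0, -0.00, 0.00],[-0.00, 0.0, 0.00, -0.00]]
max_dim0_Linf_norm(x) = 0.31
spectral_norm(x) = 0.58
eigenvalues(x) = [0.46, -0.19, 0.08, -0.0]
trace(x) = 0.35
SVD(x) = [[-0.77, -0.49, -0.37, -0.16], [0.35, -0.86, 0.33, 0.19], [0.53, -0.16, -0.7, -0.46], [0.06, 0.02, -0.52, 0.85]] @ diag([0.5771534248543538, 0.3968386227564043, 0.05753868922007766, 0.0015267319755450212]) @ [[-0.33, -0.71, 0.62, -0.00], [-0.8, 0.17, -0.23, 0.53], [-0.28, -0.43, -0.64, -0.56], [-0.41, 0.53, 0.38, -0.64]]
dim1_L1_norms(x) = [0.91, 0.79, 0.49, 0.08]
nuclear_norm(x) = 1.03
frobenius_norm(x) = 0.70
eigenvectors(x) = [[-0.92, -0.33, -0.29, 0.41], [-0.19, 0.85, -0.46, -0.54], [0.34, 0.40, -0.76, -0.39], [0.06, -0.05, -0.36, 0.63]]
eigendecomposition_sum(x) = [[0.34, 0.21, -0.18, -0.15], [0.07, 0.04, -0.04, -0.03], [-0.12, -0.08, 0.07, 0.06], [-0.02, -0.01, 0.01, 0.01]] + [[-0.04,0.09,-0.07,0.06], [0.11,-0.24,0.18,-0.16], [0.05,-0.11,0.08,-0.08], [-0.01,0.01,-0.01,0.01]] + [[0.01, -0.01, 0.03, 0.00], [0.02, -0.01, 0.05, 0.00], [0.03, -0.02, 0.08, 0.01], [0.02, -0.01, 0.04, 0.00]] + [[0.00, -0.00, 0.0, -0.0], [-0.0, 0.00, -0.00, 0.0], [-0.0, 0.00, -0.0, 0.0], [0.0, -0.00, 0.0, -0.00]]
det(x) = 0.00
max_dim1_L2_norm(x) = 0.49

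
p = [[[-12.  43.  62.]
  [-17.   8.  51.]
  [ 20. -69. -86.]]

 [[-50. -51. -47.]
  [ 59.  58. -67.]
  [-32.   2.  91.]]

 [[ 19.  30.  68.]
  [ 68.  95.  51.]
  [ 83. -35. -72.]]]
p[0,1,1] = 8.0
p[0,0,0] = -12.0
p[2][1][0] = 68.0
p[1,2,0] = -32.0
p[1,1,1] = 58.0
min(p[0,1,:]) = -17.0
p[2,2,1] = -35.0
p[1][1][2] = -67.0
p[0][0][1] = 43.0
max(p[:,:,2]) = 91.0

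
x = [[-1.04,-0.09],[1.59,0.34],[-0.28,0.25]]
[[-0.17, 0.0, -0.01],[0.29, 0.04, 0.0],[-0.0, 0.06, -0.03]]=x @ [[0.15,-0.02,0.02], [0.15,0.21,-0.08]]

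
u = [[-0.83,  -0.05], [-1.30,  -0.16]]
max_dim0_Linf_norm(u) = 1.3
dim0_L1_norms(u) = [2.13, 0.21]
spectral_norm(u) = 1.55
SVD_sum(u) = [[-0.83, -0.09],  [-1.3, -0.14]] + [[-0.00,0.04], [0.00,-0.02]]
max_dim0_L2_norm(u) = 1.54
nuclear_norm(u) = 1.59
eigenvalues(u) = [-0.92, -0.07]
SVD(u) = [[-0.54, -0.84], [-0.84, 0.54]] @ diag([1.5508348405004766, 0.04371838846367416]) @ [[0.99, 0.10], [0.10, -0.99]]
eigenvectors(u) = [[-0.5, 0.07], [-0.86, -1.00]]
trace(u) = -0.99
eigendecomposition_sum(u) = [[-0.82,-0.05],  [-1.41,-0.09]] + [[-0.01, 0.0],[0.11, -0.07]]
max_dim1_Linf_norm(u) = 1.3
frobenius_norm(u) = 1.55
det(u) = 0.07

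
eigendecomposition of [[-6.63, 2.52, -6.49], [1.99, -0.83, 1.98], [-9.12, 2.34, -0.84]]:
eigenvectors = [[0.75,-0.47,0.24], [-0.23,0.15,0.96], [0.62,0.87,0.14]]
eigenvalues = [-12.75, 4.52, -0.06]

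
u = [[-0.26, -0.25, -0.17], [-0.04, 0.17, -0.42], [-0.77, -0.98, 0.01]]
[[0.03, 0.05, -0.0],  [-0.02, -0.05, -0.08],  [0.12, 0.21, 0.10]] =u @ [[-0.11, -0.12, -0.02], [-0.04, -0.12, -0.08], [0.03, 0.08, 0.16]]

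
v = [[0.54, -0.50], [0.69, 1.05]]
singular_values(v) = [1.27, 0.72]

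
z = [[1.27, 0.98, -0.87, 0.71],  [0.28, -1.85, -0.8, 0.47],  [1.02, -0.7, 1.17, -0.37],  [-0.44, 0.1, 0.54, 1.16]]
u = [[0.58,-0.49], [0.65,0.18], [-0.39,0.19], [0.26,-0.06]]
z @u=[[1.90, -0.65], [-0.61, -0.65], [-0.42, -0.38], [-0.1, 0.27]]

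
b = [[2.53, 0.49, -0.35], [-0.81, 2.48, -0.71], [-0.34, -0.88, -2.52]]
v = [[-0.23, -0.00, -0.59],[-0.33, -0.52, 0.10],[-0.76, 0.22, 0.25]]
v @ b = [[-0.38, 0.41, 1.57], [-0.45, -1.54, 0.23], [-2.19, -0.05, -0.52]]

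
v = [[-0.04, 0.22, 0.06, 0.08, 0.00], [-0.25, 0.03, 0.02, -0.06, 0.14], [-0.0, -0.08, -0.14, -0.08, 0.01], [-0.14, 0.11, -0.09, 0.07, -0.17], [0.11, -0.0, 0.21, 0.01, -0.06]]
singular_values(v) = [0.35, 0.32, 0.26, 0.13, 0.04]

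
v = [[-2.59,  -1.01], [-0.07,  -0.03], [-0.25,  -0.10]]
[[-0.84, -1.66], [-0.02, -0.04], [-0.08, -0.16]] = v @ [[0.29, 1.01],  [0.09, -0.95]]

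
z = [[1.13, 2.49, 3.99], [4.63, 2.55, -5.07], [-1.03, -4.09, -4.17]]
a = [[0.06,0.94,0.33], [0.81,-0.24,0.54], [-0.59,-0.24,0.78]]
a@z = [[4.08, 1.20, -5.90],  [-0.75, -0.80, 2.2],  [-2.58, -5.27, -4.39]]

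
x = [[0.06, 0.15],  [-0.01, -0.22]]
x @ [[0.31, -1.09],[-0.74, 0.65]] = [[-0.09, 0.03], [0.16, -0.13]]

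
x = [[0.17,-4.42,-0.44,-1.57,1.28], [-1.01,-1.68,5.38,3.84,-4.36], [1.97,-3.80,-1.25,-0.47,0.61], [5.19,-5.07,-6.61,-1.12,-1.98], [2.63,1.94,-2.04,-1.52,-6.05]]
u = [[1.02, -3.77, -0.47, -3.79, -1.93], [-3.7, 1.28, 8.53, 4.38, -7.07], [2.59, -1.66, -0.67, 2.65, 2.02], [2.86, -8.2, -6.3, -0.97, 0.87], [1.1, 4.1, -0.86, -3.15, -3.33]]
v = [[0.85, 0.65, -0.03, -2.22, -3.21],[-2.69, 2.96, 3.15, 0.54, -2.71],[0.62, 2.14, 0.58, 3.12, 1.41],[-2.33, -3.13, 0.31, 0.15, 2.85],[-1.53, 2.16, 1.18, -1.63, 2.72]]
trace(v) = 7.26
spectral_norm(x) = 11.92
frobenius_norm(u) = 19.19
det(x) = 1067.70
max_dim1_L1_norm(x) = 19.97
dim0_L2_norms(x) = [6.23, 8.14, 8.86, 4.58, 7.84]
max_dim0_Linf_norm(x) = 6.61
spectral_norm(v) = 6.76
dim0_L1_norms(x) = [10.97, 16.91, 15.72, 8.52, 14.28]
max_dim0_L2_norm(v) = 5.93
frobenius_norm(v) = 10.43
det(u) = 5490.82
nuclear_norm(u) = 35.77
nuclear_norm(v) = 20.40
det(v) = -108.10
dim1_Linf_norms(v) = [3.21, 3.15, 3.12, 3.13, 2.72]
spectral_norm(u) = 15.41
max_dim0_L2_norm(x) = 8.86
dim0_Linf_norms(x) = [5.19, 5.07, 6.61, 3.84, 6.05]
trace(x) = -9.93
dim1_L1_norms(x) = [7.88, 16.27, 8.1, 19.97, 14.18]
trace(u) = -2.67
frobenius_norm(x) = 16.31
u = x + v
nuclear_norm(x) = 30.20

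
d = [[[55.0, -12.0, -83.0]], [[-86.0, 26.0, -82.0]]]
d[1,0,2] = -82.0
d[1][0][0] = -86.0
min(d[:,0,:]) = -86.0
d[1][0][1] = 26.0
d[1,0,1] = 26.0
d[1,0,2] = -82.0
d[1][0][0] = -86.0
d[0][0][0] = 55.0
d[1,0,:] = [-86.0, 26.0, -82.0]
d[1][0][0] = -86.0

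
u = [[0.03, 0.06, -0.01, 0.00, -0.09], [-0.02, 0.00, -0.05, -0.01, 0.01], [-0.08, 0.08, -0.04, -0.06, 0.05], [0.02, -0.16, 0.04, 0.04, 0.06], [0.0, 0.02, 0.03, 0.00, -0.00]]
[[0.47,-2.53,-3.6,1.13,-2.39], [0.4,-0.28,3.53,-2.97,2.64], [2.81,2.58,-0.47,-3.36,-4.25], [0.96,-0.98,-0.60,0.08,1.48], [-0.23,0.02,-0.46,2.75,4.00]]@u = [[0.38, -0.49, 0.24, 0.29, -0.18], [-0.32, 0.83, -0.17, -0.33, -0.04], [0.0, 0.58, -0.4, -0.13, -0.45], [0.1, 0.03, 0.11, 0.05, -0.12], [0.08, -0.41, 0.25, 0.14, 0.16]]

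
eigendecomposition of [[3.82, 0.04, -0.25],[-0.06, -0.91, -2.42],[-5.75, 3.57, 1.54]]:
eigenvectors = [[0.56+0.00j,-0.04-0.02j,(-0.04+0.02j)], [0.35+0.00j,0.24-0.60j,(0.24+0.6j)], [(-0.75+0j),(-0.76+0j),-0.76-0.00j]]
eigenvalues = [(4.18+0j), (0.14+2.66j), (0.14-2.66j)]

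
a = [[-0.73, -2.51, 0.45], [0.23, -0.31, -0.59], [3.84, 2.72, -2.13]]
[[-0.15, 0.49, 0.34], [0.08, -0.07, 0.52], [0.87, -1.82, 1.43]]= a@[[0.20, -0.43, 0.26],  [-0.01, -0.07, -0.32],  [-0.06, -0.01, -0.61]]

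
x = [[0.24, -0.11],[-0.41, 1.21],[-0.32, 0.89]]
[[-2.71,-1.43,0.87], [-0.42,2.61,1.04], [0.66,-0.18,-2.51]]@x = [[-0.34, -0.66], [-1.50, 4.13], [1.04, -2.52]]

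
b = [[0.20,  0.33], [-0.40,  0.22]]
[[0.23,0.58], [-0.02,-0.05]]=b@[[0.33, 0.82], [0.51, 1.27]]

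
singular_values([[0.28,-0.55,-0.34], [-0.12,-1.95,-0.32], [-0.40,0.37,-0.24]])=[2.09, 0.52, 0.36]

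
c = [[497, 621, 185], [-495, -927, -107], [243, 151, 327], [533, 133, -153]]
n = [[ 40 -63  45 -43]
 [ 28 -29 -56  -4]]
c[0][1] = 621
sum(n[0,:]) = -21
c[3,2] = -153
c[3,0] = 533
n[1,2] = -56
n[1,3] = -4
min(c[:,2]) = -153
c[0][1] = 621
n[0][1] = -63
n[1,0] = 28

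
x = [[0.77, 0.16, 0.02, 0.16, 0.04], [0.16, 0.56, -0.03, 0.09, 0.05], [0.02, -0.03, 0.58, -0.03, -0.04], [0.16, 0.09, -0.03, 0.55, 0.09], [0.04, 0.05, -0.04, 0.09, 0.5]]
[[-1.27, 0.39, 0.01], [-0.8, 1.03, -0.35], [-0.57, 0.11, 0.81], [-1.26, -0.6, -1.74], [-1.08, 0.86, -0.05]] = x @ [[-1.03, 0.39, 0.7], [-0.77, 1.87, -0.28], [-1.2, 0.3, 1.22], [-1.63, -1.80, -3.34], [-1.81, 1.85, 0.57]]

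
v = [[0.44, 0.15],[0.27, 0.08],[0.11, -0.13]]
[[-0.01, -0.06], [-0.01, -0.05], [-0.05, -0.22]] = v@[[-0.12, -0.56], [0.27, 1.25]]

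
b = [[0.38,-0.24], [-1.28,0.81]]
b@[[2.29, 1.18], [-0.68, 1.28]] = [[1.03, 0.14], [-3.48, -0.47]]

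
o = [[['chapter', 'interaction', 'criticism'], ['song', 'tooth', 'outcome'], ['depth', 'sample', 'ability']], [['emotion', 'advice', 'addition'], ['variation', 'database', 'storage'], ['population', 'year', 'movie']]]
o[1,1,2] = 'storage'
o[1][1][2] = 'storage'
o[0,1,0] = 'song'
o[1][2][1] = 'year'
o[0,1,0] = 'song'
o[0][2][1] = 'sample'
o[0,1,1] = 'tooth'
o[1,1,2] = 'storage'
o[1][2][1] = 'year'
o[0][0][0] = 'chapter'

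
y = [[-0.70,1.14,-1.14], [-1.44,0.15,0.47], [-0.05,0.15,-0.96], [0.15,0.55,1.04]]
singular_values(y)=[2.03, 1.64, 0.98]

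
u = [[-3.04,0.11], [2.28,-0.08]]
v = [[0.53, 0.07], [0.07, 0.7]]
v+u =[[-2.51, 0.18], [2.35, 0.62]]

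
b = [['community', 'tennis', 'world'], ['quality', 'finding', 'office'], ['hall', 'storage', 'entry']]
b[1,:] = ['quality', 'finding', 'office']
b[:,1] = ['tennis', 'finding', 'storage']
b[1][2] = 'office'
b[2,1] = 'storage'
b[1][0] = 'quality'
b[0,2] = 'world'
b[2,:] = ['hall', 'storage', 'entry']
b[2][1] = 'storage'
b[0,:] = ['community', 'tennis', 'world']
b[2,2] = 'entry'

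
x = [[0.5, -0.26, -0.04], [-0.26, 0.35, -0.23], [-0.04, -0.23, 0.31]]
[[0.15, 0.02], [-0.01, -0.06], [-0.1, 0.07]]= x @ [[0.31, 0.12],[0.04, 0.12],[-0.24, 0.32]]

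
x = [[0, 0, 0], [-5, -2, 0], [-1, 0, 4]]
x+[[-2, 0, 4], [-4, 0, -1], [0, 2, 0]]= [[-2, 0, 4], [-9, -2, -1], [-1, 2, 4]]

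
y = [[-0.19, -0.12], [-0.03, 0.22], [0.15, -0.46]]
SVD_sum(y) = [[0.02, -0.07], [-0.05, 0.22], [0.11, -0.47]] + [[-0.21, -0.05], [0.02, 0.00], [0.04, 0.01]]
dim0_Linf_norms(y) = [0.19, 0.46]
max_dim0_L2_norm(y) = 0.52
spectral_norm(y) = 0.54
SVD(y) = [[0.14, 0.98], [-0.41, -0.09], [0.9, -0.19]] @ diag([0.535417536374133, 0.2173201825488235]) @ [[0.23, -0.97], [-0.97, -0.23]]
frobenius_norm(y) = 0.58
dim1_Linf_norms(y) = [0.19, 0.22, 0.46]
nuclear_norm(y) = 0.75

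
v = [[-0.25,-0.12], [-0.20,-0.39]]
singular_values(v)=[0.5, 0.15]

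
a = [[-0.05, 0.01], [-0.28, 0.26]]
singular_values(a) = [0.38, 0.03]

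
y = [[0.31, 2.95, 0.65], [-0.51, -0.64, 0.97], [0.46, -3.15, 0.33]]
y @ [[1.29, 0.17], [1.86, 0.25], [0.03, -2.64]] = [[5.91, -0.93], [-1.82, -2.81], [-5.26, -1.58]]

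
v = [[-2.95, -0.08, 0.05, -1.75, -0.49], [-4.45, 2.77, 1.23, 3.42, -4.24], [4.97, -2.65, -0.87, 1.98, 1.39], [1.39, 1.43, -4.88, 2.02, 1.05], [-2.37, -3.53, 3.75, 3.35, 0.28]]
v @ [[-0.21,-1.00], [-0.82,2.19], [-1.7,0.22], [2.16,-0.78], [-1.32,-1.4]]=[[-2.53, 4.84], [9.56, 14.06], [5.05, -14.46], [9.81, -2.38], [3.88, -7.54]]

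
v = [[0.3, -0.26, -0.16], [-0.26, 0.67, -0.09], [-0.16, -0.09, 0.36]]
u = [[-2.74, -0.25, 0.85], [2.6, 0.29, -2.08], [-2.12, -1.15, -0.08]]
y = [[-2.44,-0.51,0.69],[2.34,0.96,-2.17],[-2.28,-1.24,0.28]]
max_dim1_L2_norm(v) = 0.72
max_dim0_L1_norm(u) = 7.46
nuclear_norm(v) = 1.33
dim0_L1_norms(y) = [7.06, 2.71, 3.14]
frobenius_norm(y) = 4.96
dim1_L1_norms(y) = [3.64, 5.47, 3.8]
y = u + v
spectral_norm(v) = 0.80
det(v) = 0.02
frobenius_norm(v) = 0.93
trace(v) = 1.33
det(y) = 3.23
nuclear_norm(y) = 6.58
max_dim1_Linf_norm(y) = 2.44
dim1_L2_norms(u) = [2.88, 3.34, 2.41]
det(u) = 3.44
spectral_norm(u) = 4.78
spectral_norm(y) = 4.76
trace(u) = -2.53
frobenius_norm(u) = 5.03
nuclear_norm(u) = 6.76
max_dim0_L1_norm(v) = 1.02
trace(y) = -1.20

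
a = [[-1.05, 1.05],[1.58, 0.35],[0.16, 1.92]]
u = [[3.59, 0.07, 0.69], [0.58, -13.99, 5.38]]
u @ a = [[-3.55, 5.12], [-21.85, 6.04]]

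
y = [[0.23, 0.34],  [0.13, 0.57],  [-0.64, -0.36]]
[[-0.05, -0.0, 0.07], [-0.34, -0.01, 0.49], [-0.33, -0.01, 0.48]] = y @ [[0.97, 0.03, -1.42], [-0.81, -0.03, 1.18]]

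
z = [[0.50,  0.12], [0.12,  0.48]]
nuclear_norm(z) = 0.98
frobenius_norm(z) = 0.71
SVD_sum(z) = [[0.33,0.3], [0.3,0.28]] + [[0.17, -0.18], [-0.18, 0.20]]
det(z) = 0.23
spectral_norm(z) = 0.61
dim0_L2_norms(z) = [0.51, 0.49]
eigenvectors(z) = [[0.74,-0.68], [0.68,0.74]]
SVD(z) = [[-0.74, -0.68], [-0.68, 0.74]] @ diag([0.6104159457879229, 0.3695840542120771]) @ [[-0.74,-0.68], [-0.68,0.74]]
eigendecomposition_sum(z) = [[0.33,0.30], [0.30,0.28]] + [[0.17, -0.18],[-0.18, 0.2]]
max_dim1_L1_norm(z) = 0.62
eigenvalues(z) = [0.61, 0.37]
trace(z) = 0.98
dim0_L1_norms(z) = [0.62, 0.6]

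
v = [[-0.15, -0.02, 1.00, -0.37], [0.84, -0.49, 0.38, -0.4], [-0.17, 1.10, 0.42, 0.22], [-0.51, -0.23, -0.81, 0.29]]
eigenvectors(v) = [[0.44+0.00j, -0.05-0.56j, -0.05+0.56j, 0.10+0.00j],[0.46+0.00j, (-0.6+0j), (-0.6-0j), -0.29+0.00j],[(0.36+0j), (0.47+0.21j), (0.47-0.21j), 0.34+0.00j],[-0.68+0.00j, (0.22+0.04j), (0.22-0.04j), (0.89+0j)]]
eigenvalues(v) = [(1.21+0j), (-0.57+0.67j), (-0.57-0.67j), (-0+0j)]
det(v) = -0.00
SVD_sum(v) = [[0.35, 0.06, 0.79, -0.32], [0.29, 0.05, 0.64, -0.26], [0.11, 0.02, 0.25, -0.10], [-0.38, -0.06, -0.86, 0.35]] + [[-0.08, 0.15, 0.04, 0.04],[0.33, -0.66, -0.17, -0.19],[-0.49, 0.97, 0.26, 0.28],[0.04, -0.08, -0.02, -0.02]] + [[-0.43, -0.23, 0.17, -0.09], [0.22, 0.12, -0.09, 0.05], [0.21, 0.11, -0.08, 0.04], [-0.17, -0.09, 0.07, -0.04]] + [[-0.0, 0.0, -0.0, -0.0], [-0.0, 0.00, -0.0, -0.00], [-0.0, 0.00, -0.00, -0.0], [-0.00, 0.0, -0.00, -0.0]]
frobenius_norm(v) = 2.22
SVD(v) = [[0.58, -0.13, 0.78, 0.20], [0.47, 0.56, -0.41, 0.55], [0.18, -0.82, -0.38, 0.40], [-0.63, 0.06, 0.30, 0.71]] @ diag([1.5835048817464912, 1.4025475847917266, 0.6724377491410061, 0.00018817571998513128]) @ [[0.38, 0.06, 0.85, -0.35],  [0.42, -0.84, -0.22, -0.24],  [-0.82, -0.44, 0.32, -0.18],  [-0.10, 0.29, -0.34, -0.89]]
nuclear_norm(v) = 3.66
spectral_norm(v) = 1.58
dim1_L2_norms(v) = [1.08, 1.12, 1.21, 1.03]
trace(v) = 0.07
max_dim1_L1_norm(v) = 2.11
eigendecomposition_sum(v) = [[(0.2-0j),  (0.37+0j),  (0.55+0j),  -0.11+0.00j], [(0.21-0j),  (0.39+0j),  (0.57+0j),  -0.12+0.00j], [0.16-0.00j,  0.30+0.00j,  0.45+0.00j,  (-0.09+0j)], [-0.31+0.00j,  -0.57-0.00j,  -0.85-0.00j,  0.17+0.00j]] + [[(-0.18+0.31j), -0.20-0.39j, 0.22-0.11j, (-0.13-0.12j)], [0.31+0.22j, -0.44+0.17j, -0.10-0.25j, (-0.14+0.13j)], [-0.17-0.28j, 0.40+0.02j, (-0.01+0.23j), 0.16-0.05j], [-0.10-0.10j, 0.17-0.03j, (0.02+0.1j), 0.06-0.04j]] + [[-0.18-0.31j, -0.20+0.39j, (0.22+0.11j), -0.13+0.12j], [(0.31-0.22j), -0.44-0.17j, -0.10+0.25j, -0.14-0.13j], [(-0.17+0.28j), (0.4-0.02j), -0.01-0.23j, (0.16+0.05j)], [-0.10+0.10j, 0.17+0.03j, 0.02-0.10j, 0.06+0.04j]] + [[-0.00+0.00j, -0.00-0.00j, (-0-0j), (-0-0j)], [0.00-0.00j, 0.00+0.00j, 0.00+0.00j, 0j], [(-0+0j), (-0-0j), (-0-0j), (-0-0j)], [-0.00+0.00j, (-0-0j), -0.00-0.00j, -0.00-0.00j]]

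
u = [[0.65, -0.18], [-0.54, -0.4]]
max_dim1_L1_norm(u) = 0.94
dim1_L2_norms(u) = [0.67, 0.67]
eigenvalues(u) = [0.74, -0.49]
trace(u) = 0.25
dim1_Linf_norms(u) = [0.65, 0.54]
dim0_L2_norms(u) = [0.85, 0.44]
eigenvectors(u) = [[0.90,0.16], [-0.43,0.99]]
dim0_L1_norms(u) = [1.19, 0.58]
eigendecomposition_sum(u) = [[0.68, -0.11],[-0.33, 0.05]] + [[-0.03, -0.07], [-0.21, -0.45]]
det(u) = -0.36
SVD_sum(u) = [[0.6, 0.11], [-0.59, -0.11]] + [[0.05,-0.29], [0.05,-0.29]]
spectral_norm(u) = 0.86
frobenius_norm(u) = 0.95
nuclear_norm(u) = 1.27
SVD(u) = [[-0.71, 0.71], [0.71, 0.71]] @ diag([0.8557189252257995, 0.41742678520957716]) @ [[-0.98, -0.18], [0.18, -0.98]]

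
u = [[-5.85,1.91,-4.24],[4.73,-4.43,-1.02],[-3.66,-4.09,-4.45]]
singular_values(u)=[9.73, 7.2, 1.53]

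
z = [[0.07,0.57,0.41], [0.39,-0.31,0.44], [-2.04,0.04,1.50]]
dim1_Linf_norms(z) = [0.57, 0.44, 2.04]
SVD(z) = [[0.08,-0.78,0.63], [-0.02,-0.63,-0.78], [1.0,0.05,-0.07]] @ diag([2.541225596838656, 0.7011776706411605, 0.6351553669506783]) @ [[-0.8, 0.04, 0.60],  [-0.57, -0.35, -0.74],  [-0.18, 0.94, -0.30]]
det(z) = -1.13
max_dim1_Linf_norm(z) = 2.04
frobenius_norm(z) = 2.71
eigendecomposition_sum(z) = [[(0.12+0.61j), (0.16+0.16j), 0.21-0.29j],[0.02+0.48j, (0.1+0.14j), (0.2-0.2j)],[-0.94+0.92j, -0.10+0.47j, 0.76+0.05j]] + [[(0.12-0.61j), (0.16-0.16j), 0.21+0.29j], [(0.02-0.48j), 0.10-0.14j, 0.20+0.20j], [-0.94-0.92j, (-0.1-0.47j), (0.76-0.05j)]] + [[(-0.17+0j), 0.25+0.00j, -0.02-0.00j],[0.36-0.00j, -0.52-0.00j, (0.04+0j)],[(-0.17+0j), 0.24+0.00j, -0.02-0.00j]]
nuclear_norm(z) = 3.88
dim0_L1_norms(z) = [2.5, 0.92, 2.35]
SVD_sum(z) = [[-0.17, 0.01, 0.13], [0.05, -0.0, -0.04], [-2.03, 0.09, 1.51]] + [[0.31, 0.19, 0.4], [0.25, 0.15, 0.33], [-0.02, -0.01, -0.03]] + [[-0.07, 0.37, -0.12], [0.09, -0.46, 0.15], [0.01, -0.04, 0.01]]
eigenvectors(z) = [[-0.22+0.34j, (-0.22-0.34j), (-0.4+0j)], [(-0.21+0.23j), (-0.21-0.23j), 0.83+0.00j], [(-0.86+0j), (-0.86-0j), -0.39+0.00j]]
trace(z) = 1.26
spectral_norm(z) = 2.54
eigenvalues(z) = [(0.98+0.8j), (0.98-0.8j), (-0.71+0j)]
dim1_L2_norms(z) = [0.71, 0.66, 2.53]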